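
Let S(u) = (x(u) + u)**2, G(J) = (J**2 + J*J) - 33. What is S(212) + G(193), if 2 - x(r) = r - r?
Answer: 120261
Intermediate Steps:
G(J) = -33 + 2*J**2 (G(J) = (J**2 + J**2) - 33 = 2*J**2 - 33 = -33 + 2*J**2)
x(r) = 2 (x(r) = 2 - (r - r) = 2 - 1*0 = 2 + 0 = 2)
S(u) = (2 + u)**2
S(212) + G(193) = (2 + 212)**2 + (-33 + 2*193**2) = 214**2 + (-33 + 2*37249) = 45796 + (-33 + 74498) = 45796 + 74465 = 120261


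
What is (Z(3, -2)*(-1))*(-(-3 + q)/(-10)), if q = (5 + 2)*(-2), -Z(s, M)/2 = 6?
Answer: -102/5 ≈ -20.400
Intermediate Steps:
Z(s, M) = -12 (Z(s, M) = -2*6 = -12)
q = -14 (q = 7*(-2) = -14)
(Z(3, -2)*(-1))*(-(-3 + q)/(-10)) = (-12*(-1))*(-(-3 - 14)/(-10)) = 12*(-1*(-17)*(-1/10)) = 12*(17*(-1/10)) = 12*(-17/10) = -102/5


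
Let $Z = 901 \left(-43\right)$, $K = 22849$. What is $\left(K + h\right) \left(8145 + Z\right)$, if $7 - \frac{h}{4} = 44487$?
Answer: $4744862458$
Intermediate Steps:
$h = -177920$ ($h = 28 - 177948 = -177920$)
$Z = -38743$
$\left(K + h\right) \left(8145 + Z\right) = \left(22849 - 177920\right) \left(8145 - 38743\right) = \left(-155071\right) \left(-30598\right) = 4744862458$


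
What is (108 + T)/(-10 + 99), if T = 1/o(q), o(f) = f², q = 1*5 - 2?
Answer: 973/801 ≈ 1.2147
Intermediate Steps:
q = 3 (q = 5 - 2 = 3)
T = ⅑ (T = 1/(3²) = 1/9 = ⅑ ≈ 0.11111)
(108 + T)/(-10 + 99) = (108 + ⅑)/(-10 + 99) = (973/9)/89 = (1/89)*(973/9) = 973/801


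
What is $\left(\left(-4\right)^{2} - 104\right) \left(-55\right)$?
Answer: $4840$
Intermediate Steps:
$\left(\left(-4\right)^{2} - 104\right) \left(-55\right) = \left(16 - 104\right) \left(-55\right) = \left(-88\right) \left(-55\right) = 4840$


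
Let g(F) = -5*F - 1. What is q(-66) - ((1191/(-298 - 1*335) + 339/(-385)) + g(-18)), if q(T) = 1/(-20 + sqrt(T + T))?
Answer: -133163304/1543465 - I*sqrt(33)/266 ≈ -86.276 - 0.021596*I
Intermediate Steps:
g(F) = -1 - 5*F
q(T) = 1/(-20 + sqrt(2)*sqrt(T)) (q(T) = 1/(-20 + sqrt(2*T)) = 1/(-20 + sqrt(2)*sqrt(T)))
q(-66) - ((1191/(-298 - 1*335) + 339/(-385)) + g(-18)) = 1/(-20 + sqrt(2)*sqrt(-66)) - ((1191/(-298 - 1*335) + 339/(-385)) + (-1 - 5*(-18))) = 1/(-20 + sqrt(2)*(I*sqrt(66))) - ((1191/(-298 - 335) + 339*(-1/385)) + (-1 + 90)) = 1/(-20 + 2*I*sqrt(33)) - ((1191/(-633) - 339/385) + 89) = 1/(-20 + 2*I*sqrt(33)) - ((1191*(-1/633) - 339/385) + 89) = 1/(-20 + 2*I*sqrt(33)) - ((-397/211 - 339/385) + 89) = 1/(-20 + 2*I*sqrt(33)) - (-224374/81235 + 89) = 1/(-20 + 2*I*sqrt(33)) - 1*7005541/81235 = 1/(-20 + 2*I*sqrt(33)) - 7005541/81235 = -7005541/81235 + 1/(-20 + 2*I*sqrt(33))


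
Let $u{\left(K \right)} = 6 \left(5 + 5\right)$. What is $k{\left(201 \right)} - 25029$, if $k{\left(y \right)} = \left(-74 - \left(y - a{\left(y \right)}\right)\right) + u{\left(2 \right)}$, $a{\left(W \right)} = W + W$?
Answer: $-24842$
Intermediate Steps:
$a{\left(W \right)} = 2 W$
$u{\left(K \right)} = 60$ ($u{\left(K \right)} = 6 \cdot 10 = 60$)
$k{\left(y \right)} = -14 + y$ ($k{\left(y \right)} = \left(-74 + \left(2 y - y\right)\right) + 60 = \left(-74 + y\right) + 60 = -14 + y$)
$k{\left(201 \right)} - 25029 = \left(-14 + 201\right) - 25029 = 187 - 25029 = -24842$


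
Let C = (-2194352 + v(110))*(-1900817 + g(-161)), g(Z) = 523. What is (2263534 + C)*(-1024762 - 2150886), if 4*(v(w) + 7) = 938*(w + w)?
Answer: -12930899933826277760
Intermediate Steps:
v(w) = -7 + 469*w (v(w) = -7 + (938*(w + w))/4 = -7 + (938*(2*w))/4 = -7 + (1876*w)/4 = -7 + 469*w)
C = 4071891074086 (C = (-2194352 + (-7 + 469*110))*(-1900817 + 523) = (-2194352 + (-7 + 51590))*(-1900294) = (-2194352 + 51583)*(-1900294) = -2142769*(-1900294) = 4071891074086)
(2263534 + C)*(-1024762 - 2150886) = (2263534 + 4071891074086)*(-1024762 - 2150886) = 4071893337620*(-3175648) = -12930899933826277760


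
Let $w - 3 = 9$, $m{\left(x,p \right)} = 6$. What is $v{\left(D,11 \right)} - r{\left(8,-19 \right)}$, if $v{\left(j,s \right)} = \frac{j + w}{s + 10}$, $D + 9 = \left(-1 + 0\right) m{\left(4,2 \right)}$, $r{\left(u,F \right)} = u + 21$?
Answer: $- \frac{204}{7} \approx -29.143$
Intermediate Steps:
$r{\left(u,F \right)} = 21 + u$
$w = 12$ ($w = 3 + 9 = 12$)
$D = -15$ ($D = -9 + \left(-1 + 0\right) 6 = -9 - 6 = -15$)
$v{\left(j,s \right)} = \frac{12 + j}{10 + s}$ ($v{\left(j,s \right)} = \frac{j + 12}{s + 10} = \frac{12 + j}{10 + s}$)
$v{\left(D,11 \right)} - r{\left(8,-19 \right)} = \frac{12 - 15}{10 + 11} - \left(21 + 8\right) = \frac{1}{21} \left(-3\right) - 29 = - \frac{1}{7} - 29 = - \frac{204}{7}$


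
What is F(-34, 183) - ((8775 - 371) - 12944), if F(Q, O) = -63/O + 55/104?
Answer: 28802931/6344 ≈ 4540.2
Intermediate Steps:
F(Q, O) = 55/104 - 63/O (F(Q, O) = -63/O + 55*(1/104) = -63/O + 55/104 = 55/104 - 63/O)
F(-34, 183) - ((8775 - 371) - 12944) = (55/104 - 63/183) - ((8775 - 371) - 12944) = (55/104 - 63*1/183) - (8404 - 12944) = (55/104 - 21/61) - 1*(-4540) = 1171/6344 + 4540 = 28802931/6344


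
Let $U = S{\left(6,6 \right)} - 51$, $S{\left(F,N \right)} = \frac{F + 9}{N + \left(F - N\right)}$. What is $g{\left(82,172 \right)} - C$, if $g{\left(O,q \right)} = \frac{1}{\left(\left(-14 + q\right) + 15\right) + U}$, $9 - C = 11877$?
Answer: $\frac{2955134}{249} \approx 11868.0$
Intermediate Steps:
$C = -11868$ ($C = 9 - 11877 = -11868$)
$S{\left(F,N \right)} = \frac{9 + F}{F}$
$U = - \frac{97}{2}$ ($U = \frac{9 + 6}{6} - 51 = \frac{1}{6} \cdot 15 - 51 = \frac{5}{2} - 51 = - \frac{97}{2} \approx -48.5$)
$g{\left(O,q \right)} = \frac{1}{- \frac{95}{2} + q}$ ($g{\left(O,q \right)} = \frac{1}{\left(\left(-14 + q\right) + 15\right) - \frac{97}{2}} = \frac{1}{\left(1 + q\right) - \frac{97}{2}} = \frac{1}{- \frac{95}{2} + q}$)
$g{\left(82,172 \right)} - C = \frac{2}{-95 + 2 \cdot 172} - -11868 = \frac{2}{-95 + 344} + 11868 = \frac{2}{249} + 11868 = \frac{2955134}{249}$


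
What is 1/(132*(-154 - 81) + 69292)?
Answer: 1/38272 ≈ 2.6129e-5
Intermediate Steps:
1/(132*(-154 - 81) + 69292) = 1/(132*(-235) + 69292) = 1/(-31020 + 69292) = 1/38272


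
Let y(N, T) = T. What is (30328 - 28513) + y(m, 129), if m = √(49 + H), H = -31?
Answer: 1944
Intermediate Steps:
m = 3*√2 (m = √(49 - 31) = √18 = 3*√2 ≈ 4.2426)
(30328 - 28513) + y(m, 129) = (30328 - 28513) + 129 = 1815 + 129 = 1944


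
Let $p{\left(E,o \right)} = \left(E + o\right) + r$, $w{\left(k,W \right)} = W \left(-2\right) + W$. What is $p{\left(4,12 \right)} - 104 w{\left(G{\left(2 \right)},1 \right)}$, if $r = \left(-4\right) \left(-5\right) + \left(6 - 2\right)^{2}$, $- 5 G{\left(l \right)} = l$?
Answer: $156$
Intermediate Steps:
$G{\left(l \right)} = - \frac{l}{5}$
$r = 36$ ($r = 20 + 4^{2} = 20 + 16 = 36$)
$w{\left(k,W \right)} = - W$ ($w{\left(k,W \right)} = - 2 W + W = - W$)
$p{\left(E,o \right)} = 36 + E + o$ ($p{\left(E,o \right)} = \left(E + o\right) + 36 = 36 + E + o$)
$p{\left(4,12 \right)} - 104 w{\left(G{\left(2 \right)},1 \right)} = \left(36 + 4 + 12\right) - 104 \left(\left(-1\right) 1\right) = 52 - -104 = 52 + 104 = 156$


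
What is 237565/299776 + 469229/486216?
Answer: 32021437093/18219485952 ≈ 1.7575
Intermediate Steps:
237565/299776 + 469229/486216 = 32021437093/18219485952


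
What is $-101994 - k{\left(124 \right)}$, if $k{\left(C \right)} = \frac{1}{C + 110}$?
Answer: $- \frac{23866597}{234} \approx -1.0199 \cdot 10^{5}$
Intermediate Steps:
$k{\left(C \right)} = \frac{1}{110 + C}$
$-101994 - k{\left(124 \right)} = -101994 - \frac{1}{110 + 124} = -101994 - \frac{1}{234} = - \frac{23866597}{234}$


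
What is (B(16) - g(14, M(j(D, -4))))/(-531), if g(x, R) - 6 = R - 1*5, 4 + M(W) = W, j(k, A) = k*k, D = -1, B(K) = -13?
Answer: 11/531 ≈ 0.020716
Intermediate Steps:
j(k, A) = k**2
M(W) = -4 + W
g(x, R) = 1 + R (g(x, R) = 6 + (R - 1*5) = 6 + (R - 5) = 6 + (-5 + R) = 1 + R)
(B(16) - g(14, M(j(D, -4))))/(-531) = (-13 - (1 + (-4 + (-1)**2)))/(-531) = (-13 - (1 + (-4 + 1)))*(-1/531) = (-13 - (1 - 3))*(-1/531) = (-13 - 1*(-2))*(-1/531) = (-13 + 2)*(-1/531) = -11*(-1/531) = 11/531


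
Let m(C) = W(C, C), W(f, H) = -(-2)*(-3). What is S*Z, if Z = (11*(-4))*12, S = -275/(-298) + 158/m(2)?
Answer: 1999096/149 ≈ 13417.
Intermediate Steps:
W(f, H) = -6 (W(f, H) = -1*6 = -6)
m(C) = -6
S = -22717/894 (S = -275/(-298) + 158/(-6) = -275*(-1/298) + 158*(-1/6) = 275/298 - 79/3 = -22717/894 ≈ -25.411)
Z = -528 (Z = -44*12 = -528)
S*Z = -22717/894*(-528) = 1999096/149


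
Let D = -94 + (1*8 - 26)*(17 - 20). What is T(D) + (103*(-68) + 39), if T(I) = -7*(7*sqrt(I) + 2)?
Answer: -6979 - 98*I*sqrt(10) ≈ -6979.0 - 309.9*I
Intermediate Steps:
D = -40 (D = -94 + (8 - 26)*(-3) = -94 - 18*(-3) = -94 + 54 = -40)
T(I) = -14 - 49*sqrt(I) (T(I) = -7*(2 + 7*sqrt(I)) = -14 - 49*sqrt(I))
T(D) + (103*(-68) + 39) = (-14 - 98*I*sqrt(10)) + (103*(-68) + 39) = (-14 - 98*I*sqrt(10)) + (-7004 + 39) = (-14 - 98*I*sqrt(10)) - 6965 = -6979 - 98*I*sqrt(10)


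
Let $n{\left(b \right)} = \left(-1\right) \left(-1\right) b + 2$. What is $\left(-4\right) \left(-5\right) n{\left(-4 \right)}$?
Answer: $-40$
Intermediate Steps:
$n{\left(b \right)} = 2 + b$ ($n{\left(b \right)} = 1 b + 2 = b + 2 = 2 + b$)
$\left(-4\right) \left(-5\right) n{\left(-4 \right)} = \left(-4\right) \left(-5\right) \left(2 - 4\right) = 20 \left(-2\right) = -40$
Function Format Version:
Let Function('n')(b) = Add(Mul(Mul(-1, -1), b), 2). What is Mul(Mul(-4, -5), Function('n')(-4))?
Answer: -40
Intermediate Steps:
Function('n')(b) = Add(2, b) (Function('n')(b) = Add(Mul(1, b), 2) = Add(b, 2) = Add(2, b))
Mul(Mul(-4, -5), Function('n')(-4)) = Mul(Mul(-4, -5), Add(2, -4)) = Mul(20, -2) = -40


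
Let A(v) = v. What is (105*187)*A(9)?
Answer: 176715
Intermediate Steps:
(105*187)*A(9) = (105*187)*9 = 19635*9 = 176715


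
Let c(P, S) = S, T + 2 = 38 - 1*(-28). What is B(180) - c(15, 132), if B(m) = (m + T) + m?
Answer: 292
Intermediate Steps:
T = 64 (T = -2 + (38 - 1*(-28)) = -2 + (38 + 28) = -2 + 66 = 64)
B(m) = 64 + 2*m (B(m) = (m + 64) + m = (64 + m) + m = 64 + 2*m)
B(180) - c(15, 132) = (64 + 2*180) - 1*132 = (64 + 360) - 132 = 424 - 132 = 292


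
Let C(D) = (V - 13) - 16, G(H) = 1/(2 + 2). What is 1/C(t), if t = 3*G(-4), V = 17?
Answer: -1/12 ≈ -0.083333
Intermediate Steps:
G(H) = ¼ (G(H) = 1/4 = ¼)
t = ¾ (t = 3*(¼) = ¾ ≈ 0.75000)
C(D) = -12 (C(D) = (17 - 13) - 16 = 4 - 16 = -12)
1/C(t) = 1/(-12) = -1/12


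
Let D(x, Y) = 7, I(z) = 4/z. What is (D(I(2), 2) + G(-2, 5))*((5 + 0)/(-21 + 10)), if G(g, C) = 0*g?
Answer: -35/11 ≈ -3.1818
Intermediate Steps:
G(g, C) = 0
(D(I(2), 2) + G(-2, 5))*((5 + 0)/(-21 + 10)) = (7 + 0)*((5 + 0)/(-21 + 10)) = 7*(5/(-11)) = 7*(5*(-1/11)) = 7*(-5/11) = -35/11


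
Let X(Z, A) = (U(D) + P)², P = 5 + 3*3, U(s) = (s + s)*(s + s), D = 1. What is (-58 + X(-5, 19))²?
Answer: 70756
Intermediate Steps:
U(s) = 4*s² (U(s) = (2*s)*(2*s) = 4*s²)
P = 14 (P = 5 + 9 = 14)
X(Z, A) = 324 (X(Z, A) = (4*1² + 14)² = (4*1 + 14)² = (4 + 14)² = 18² = 324)
(-58 + X(-5, 19))² = (-58 + 324)² = 266² = 70756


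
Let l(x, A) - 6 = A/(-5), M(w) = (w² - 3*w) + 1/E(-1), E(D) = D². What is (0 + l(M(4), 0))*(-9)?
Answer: -54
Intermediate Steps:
M(w) = 1 + w² - 3*w (M(w) = (w² - 3*w) + 1/((-1)²) = (w² - 3*w) + 1/1 = (w² - 3*w) + 1 = 1 + w² - 3*w)
l(x, A) = 6 - A/5 (l(x, A) = 6 + A/(-5) = 6 + A*(-⅕) = 6 - A/5)
(0 + l(M(4), 0))*(-9) = (0 + (6 - ⅕*0))*(-9) = (0 + (6 + 0))*(-9) = (0 + 6)*(-9) = 6*(-9) = -54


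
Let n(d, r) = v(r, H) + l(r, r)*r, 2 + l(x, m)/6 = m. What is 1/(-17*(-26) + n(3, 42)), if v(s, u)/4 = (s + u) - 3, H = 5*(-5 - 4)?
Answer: 1/10498 ≈ 9.5256e-5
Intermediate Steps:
l(x, m) = -12 + 6*m
H = -45 (H = 5*(-9) = -45)
v(s, u) = -12 + 4*s + 4*u (v(s, u) = 4*((s + u) - 3) = 4*(-3 + s + u) = -12 + 4*s + 4*u)
n(d, r) = -192 + 4*r + r*(-12 + 6*r) (n(d, r) = (-12 + 4*r + 4*(-45)) + (-12 + 6*r)*r = (-12 + 4*r - 180) + r*(-12 + 6*r) = (-192 + 4*r) + r*(-12 + 6*r) = -192 + 4*r + r*(-12 + 6*r))
1/(-17*(-26) + n(3, 42)) = 1/(-17*(-26) + (-192 - 8*42 + 6*42**2)) = 1/(442 + (-192 - 336 + 6*1764)) = 1/(442 + (-192 - 336 + 10584)) = 1/(442 + 10056) = 1/10498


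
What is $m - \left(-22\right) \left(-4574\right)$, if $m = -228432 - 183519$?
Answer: $-512579$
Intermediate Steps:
$m = -411951$
$m - \left(-22\right) \left(-4574\right) = -411951 - \left(-22\right) \left(-4574\right) = -411951 - 100628 = -512579$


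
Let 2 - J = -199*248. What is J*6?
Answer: 296124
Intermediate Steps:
J = 49354 (J = 2 - (-199)*248 = 2 - 1*(-49352) = 2 + 49352 = 49354)
J*6 = 49354*6 = 296124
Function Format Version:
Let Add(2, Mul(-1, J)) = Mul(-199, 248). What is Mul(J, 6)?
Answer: 296124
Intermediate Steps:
J = 49354 (J = Add(2, Mul(-1, Mul(-199, 248))) = Add(2, Mul(-1, -49352)) = Add(2, 49352) = 49354)
Mul(J, 6) = Mul(49354, 6) = 296124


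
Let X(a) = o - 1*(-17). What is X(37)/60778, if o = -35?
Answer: -9/30389 ≈ -0.00029616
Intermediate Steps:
X(a) = -18 (X(a) = -35 - 1*(-17) = -35 + 17 = -18)
X(37)/60778 = -18/60778 = -18*1/60778 = -9/30389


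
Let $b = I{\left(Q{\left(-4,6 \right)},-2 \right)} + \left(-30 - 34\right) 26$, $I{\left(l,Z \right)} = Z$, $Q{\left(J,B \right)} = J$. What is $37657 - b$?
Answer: $39323$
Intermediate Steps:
$b = -1666$ ($b = -2 + \left(-30 - 34\right) 26 = -2 - 1664 = -1666$)
$37657 - b = 37657 - -1666 = 37657 + 1666 = 39323$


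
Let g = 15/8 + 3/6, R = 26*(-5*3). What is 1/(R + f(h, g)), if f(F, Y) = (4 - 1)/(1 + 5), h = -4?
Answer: -2/779 ≈ -0.0025674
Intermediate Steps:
R = -390 (R = 26*(-15) = -390)
g = 19/8 (g = 15*(⅛) + 3*(⅙) = 15/8 + ½ = 19/8 ≈ 2.3750)
f(F, Y) = ½ (f(F, Y) = 3/6 = 3*(⅙) = ½)
1/(R + f(h, g)) = 1/(-390 + ½) = 1/(-779/2) = -2/779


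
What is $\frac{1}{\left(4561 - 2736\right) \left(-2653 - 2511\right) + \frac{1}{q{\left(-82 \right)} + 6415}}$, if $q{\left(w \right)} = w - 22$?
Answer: $- \frac{6311}{59476757299} \approx -1.0611 \cdot 10^{-7}$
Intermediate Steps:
$q{\left(w \right)} = -22 + w$
$\frac{1}{\left(4561 - 2736\right) \left(-2653 - 2511\right) + \frac{1}{q{\left(-82 \right)} + 6415}} = \frac{1}{\left(4561 - 2736\right) \left(-2653 - 2511\right) + \frac{1}{\left(-22 - 82\right) + 6415}} = \frac{1}{1825 \left(-5164\right) + \frac{1}{-104 + 6415}} = \frac{1}{-9424300 + \frac{1}{6311}} = \frac{1}{- \frac{59476757299}{6311}} = - \frac{6311}{59476757299}$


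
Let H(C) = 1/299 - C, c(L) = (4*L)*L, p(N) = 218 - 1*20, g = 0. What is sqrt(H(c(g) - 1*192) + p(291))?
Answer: sqrt(34866689)/299 ≈ 19.749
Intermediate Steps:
p(N) = 198 (p(N) = 218 - 20 = 198)
c(L) = 4*L**2
H(C) = 1/299 - C
sqrt(H(c(g) - 1*192) + p(291)) = sqrt((1/299 - (4*0**2 - 1*192)) + 198) = sqrt((1/299 - (4*0 - 192)) + 198) = sqrt((1/299 - (0 - 192)) + 198) = sqrt((1/299 - 1*(-192)) + 198) = sqrt((1/299 + 192) + 198) = sqrt(57409/299 + 198) = sqrt(116611/299) = sqrt(34866689)/299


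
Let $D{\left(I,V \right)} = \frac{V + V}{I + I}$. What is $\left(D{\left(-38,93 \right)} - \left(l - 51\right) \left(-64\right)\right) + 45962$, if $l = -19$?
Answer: $\frac{1576223}{38} \approx 41480.0$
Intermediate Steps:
$D{\left(I,V \right)} = \frac{V}{I}$ ($D{\left(I,V \right)} = \frac{2 V}{2 I} = 2 V \frac{1}{2 I} = \frac{V}{I}$)
$\left(D{\left(-38,93 \right)} - \left(l - 51\right) \left(-64\right)\right) + 45962 = \left(\frac{93}{-38} - \left(-19 - 51\right) \left(-64\right)\right) + 45962 = \left(93 \left(- \frac{1}{38}\right) - \left(-70\right) \left(-64\right)\right) + 45962 = \left(- \frac{93}{38} - 4480\right) + 45962 = - \frac{170333}{38} + 45962 = \frac{1576223}{38}$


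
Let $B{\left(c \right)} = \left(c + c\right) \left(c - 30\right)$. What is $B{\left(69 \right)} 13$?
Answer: $69966$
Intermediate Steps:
$B{\left(c \right)} = 2 c \left(-30 + c\right)$
$B{\left(69 \right)} 13 = 2 \cdot 69 \left(-30 + 69\right) 13 = 2 \cdot 69 \cdot 39 \cdot 13 = 5382 \cdot 13 = 69966$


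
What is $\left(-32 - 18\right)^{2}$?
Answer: $2500$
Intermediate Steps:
$\left(-32 - 18\right)^{2} = \left(-50\right)^{2} = 2500$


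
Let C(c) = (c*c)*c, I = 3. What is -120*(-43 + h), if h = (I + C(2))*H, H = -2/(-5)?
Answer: 4632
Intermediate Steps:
C(c) = c³ (C(c) = c²*c = c³)
H = ⅖ (H = -2*(-⅕) = ⅖ ≈ 0.40000)
h = 22/5 (h = (3 + 2³)*(⅖) = (3 + 8)*(⅖) = 11*(⅖) = 22/5 ≈ 4.4000)
-120*(-43 + h) = -120*(-43 + 22/5) = -120*(-193/5) = 4632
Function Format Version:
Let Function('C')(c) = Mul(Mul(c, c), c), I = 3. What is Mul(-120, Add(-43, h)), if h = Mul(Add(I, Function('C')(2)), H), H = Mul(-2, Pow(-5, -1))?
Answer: 4632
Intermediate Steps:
Function('C')(c) = Pow(c, 3) (Function('C')(c) = Mul(Pow(c, 2), c) = Pow(c, 3))
H = Rational(2, 5) (H = Mul(-2, Rational(-1, 5)) = Rational(2, 5) ≈ 0.40000)
h = Rational(22, 5) (h = Mul(Add(3, Pow(2, 3)), Rational(2, 5)) = Mul(Add(3, 8), Rational(2, 5)) = Mul(11, Rational(2, 5)) = Rational(22, 5) ≈ 4.4000)
Mul(-120, Add(-43, h)) = Mul(-120, Add(-43, Rational(22, 5))) = Mul(-120, Rational(-193, 5)) = 4632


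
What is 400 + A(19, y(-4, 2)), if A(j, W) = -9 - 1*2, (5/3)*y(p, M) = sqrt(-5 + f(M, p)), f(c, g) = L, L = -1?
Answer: 389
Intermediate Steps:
f(c, g) = -1
y(p, M) = 3*I*sqrt(6)/5 (y(p, M) = 3*sqrt(-5 - 1)/5 = 3*sqrt(-6)/5 = 3*(I*sqrt(6))/5 = 3*I*sqrt(6)/5)
A(j, W) = -11 (A(j, W) = -9 - 2 = -11)
400 + A(19, y(-4, 2)) = 400 - 11 = 389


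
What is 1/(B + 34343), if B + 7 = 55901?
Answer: 1/90237 ≈ 1.1082e-5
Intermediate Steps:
B = 55894 (B = -7 + 55901 = 55894)
1/(B + 34343) = 1/(55894 + 34343) = 1/90237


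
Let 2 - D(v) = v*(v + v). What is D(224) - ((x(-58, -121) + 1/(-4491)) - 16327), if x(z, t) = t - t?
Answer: -377347292/4491 ≈ -84023.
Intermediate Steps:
x(z, t) = 0
D(v) = 2 - 2*v**2 (D(v) = 2 - v*(v + v) = 2 - v*2*v = 2 - 2*v**2)
D(224) - ((x(-58, -121) + 1/(-4491)) - 16327) = (2 - 2*224**2) - ((0 + 1/(-4491)) - 16327) = (2 - 2*50176) - ((0 - 1/4491) - 16327) = (2 - 100352) - (-1/4491 - 16327) = -100350 - 1*(-73324558/4491) = -100350 + 73324558/4491 = -377347292/4491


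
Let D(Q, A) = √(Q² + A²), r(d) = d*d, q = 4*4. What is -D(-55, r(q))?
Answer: -√68561 ≈ -261.84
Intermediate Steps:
q = 16
r(d) = d²
D(Q, A) = √(A² + Q²)
-D(-55, r(q)) = -√((16²)² + (-55)²) = -√(256² + 3025) = -√(65536 + 3025) = -√68561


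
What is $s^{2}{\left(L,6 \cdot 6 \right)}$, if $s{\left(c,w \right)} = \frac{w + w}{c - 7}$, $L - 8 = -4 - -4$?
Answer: $5184$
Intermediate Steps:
$L = 8$ ($L = 8 - 0 = 8 + \left(-4 + 4\right) = 8 + 0 = 8$)
$s{\left(c,w \right)} = \frac{2 w}{-7 + c}$
$s^{2}{\left(L,6 \cdot 6 \right)} = \left(\frac{2 \cdot 6 \cdot 6}{-7 + 8}\right)^{2} = \left(2 \cdot 36 \cdot 1^{-1}\right)^{2} = \left(2 \cdot 36 \cdot 1\right)^{2} = 72^{2} = 5184$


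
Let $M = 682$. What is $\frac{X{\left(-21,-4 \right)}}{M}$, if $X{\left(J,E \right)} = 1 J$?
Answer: $- \frac{21}{682} \approx -0.030792$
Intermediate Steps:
$X{\left(J,E \right)} = J$
$\frac{X{\left(-21,-4 \right)}}{M} = - \frac{21}{682}$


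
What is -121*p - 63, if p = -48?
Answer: 5745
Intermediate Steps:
-121*p - 63 = -121*(-48) - 63 = 5808 - 63 = 5745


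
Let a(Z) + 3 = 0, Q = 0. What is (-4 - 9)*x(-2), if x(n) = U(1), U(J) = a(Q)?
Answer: 39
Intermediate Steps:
a(Z) = -3 (a(Z) = -3 + 0 = -3)
U(J) = -3
x(n) = -3
(-4 - 9)*x(-2) = (-4 - 9)*(-3) = -13*(-3) = 39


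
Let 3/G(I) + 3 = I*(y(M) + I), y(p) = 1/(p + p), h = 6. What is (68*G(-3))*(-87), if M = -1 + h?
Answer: -59160/19 ≈ -3113.7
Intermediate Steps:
M = 5 (M = -1 + 6 = 5)
y(p) = 1/(2*p)
G(I) = 3/(-3 + I*(⅒ + I)) (G(I) = 3/(-3 + I*((½)/5 + I)) = 3/(-3 + I*((½)*(⅕) + I)) = 3/(-3 + I*(⅒ + I)))
(68*G(-3))*(-87) = (68*(30/(-30 - 3 + 10*(-3)²)))*(-87) = (68*(30/(-30 - 3 + 10*9)))*(-87) = (68*(30/(-30 - 3 + 90)))*(-87) = (68*(30/57))*(-87) = (68*(30*(1/57)))*(-87) = (68*(10/19))*(-87) = (680/19)*(-87) = -59160/19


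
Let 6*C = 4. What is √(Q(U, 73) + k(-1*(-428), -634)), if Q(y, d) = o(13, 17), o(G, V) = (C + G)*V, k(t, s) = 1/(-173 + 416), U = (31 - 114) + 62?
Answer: √169374/27 ≈ 15.243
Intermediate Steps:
C = ⅔ (C = (⅙)*4 = ⅔ ≈ 0.66667)
U = -21 (U = -83 + 62 = -21)
k(t, s) = 1/243
o(G, V) = V*(⅔ + G) (o(G, V) = (⅔ + G)*V = V*(⅔ + G))
Q(y, d) = 697/3 (Q(y, d) = (⅓)*17*(2 + 3*13) = (⅓)*17*(2 + 39) = (⅓)*17*41 = 697/3)
√(Q(U, 73) + k(-1*(-428), -634)) = √(697/3 + 1/243) = √(56458/243) = √169374/27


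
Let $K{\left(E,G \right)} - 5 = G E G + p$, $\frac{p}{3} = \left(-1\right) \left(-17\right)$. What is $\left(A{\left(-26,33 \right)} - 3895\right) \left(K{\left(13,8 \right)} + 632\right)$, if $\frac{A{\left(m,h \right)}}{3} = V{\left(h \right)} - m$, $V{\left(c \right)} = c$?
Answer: $-5651360$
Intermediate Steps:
$p = 51$ ($p = 3 \left(\left(-1\right) \left(-17\right)\right) = 3 \cdot 17 = 51$)
$A{\left(m,h \right)} = - 3 m + 3 h$ ($A{\left(m,h \right)} = 3 \left(h - m\right) = - 3 m + 3 h$)
$K{\left(E,G \right)} = 56 + E G^{2}$ ($K{\left(E,G \right)} = 5 + \left(G E G + 51\right) = 5 + \left(E G G + 51\right) = 5 + \left(E G^{2} + 51\right) = 5 + \left(51 + E G^{2}\right) = 56 + E G^{2}$)
$\left(A{\left(-26,33 \right)} - 3895\right) \left(K{\left(13,8 \right)} + 632\right) = \left(\left(\left(-3\right) \left(-26\right) + 3 \cdot 33\right) - 3895\right) \left(\left(56 + 13 \cdot 8^{2}\right) + 632\right) = \left(\left(78 + 99\right) - 3895\right) \left(\left(56 + 13 \cdot 64\right) + 632\right) = \left(177 - 3895\right) \left(\left(56 + 832\right) + 632\right) = - 3718 \left(888 + 632\right) = \left(-3718\right) 1520 = -5651360$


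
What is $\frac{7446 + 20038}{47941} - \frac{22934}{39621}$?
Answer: $- \frac{10535330}{1899470361} \approx -0.0055465$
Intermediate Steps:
$\frac{7446 + 20038}{47941} - \frac{22934}{39621} = 27484 \cdot \frac{1}{47941} - \frac{22934}{39621} = \frac{27484}{47941} - \frac{22934}{39621} = - \frac{10535330}{1899470361}$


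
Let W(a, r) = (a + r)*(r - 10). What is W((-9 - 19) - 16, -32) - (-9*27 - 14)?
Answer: 3449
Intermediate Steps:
W(a, r) = (-10 + r)*(a + r) (W(a, r) = (a + r)*(-10 + r) = (-10 + r)*(a + r))
W((-9 - 19) - 16, -32) - (-9*27 - 14) = ((-32)² - 10*((-9 - 19) - 16) - 10*(-32) + ((-9 - 19) - 16)*(-32)) - (-9*27 - 14) = (1024 - 10*(-28 - 16) + 320 + (-28 - 16)*(-32)) - (-243 - 14) = (1024 - 10*(-44) + 320 - 44*(-32)) - 1*(-257) = (1024 + 440 + 320 + 1408) + 257 = 3192 + 257 = 3449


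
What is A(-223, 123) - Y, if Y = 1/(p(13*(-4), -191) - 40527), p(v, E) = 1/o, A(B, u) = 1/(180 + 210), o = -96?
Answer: 3928033/1517331270 ≈ 0.0025888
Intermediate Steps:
A(B, u) = 1/390
p(v, E) = -1/96 (p(v, E) = 1/(-96) = -1/96)
Y = -96/3890593 (Y = 1/(-1/96 - 40527) = 1/(-3890593/96) = -96/3890593 ≈ -2.4675e-5)
A(-223, 123) - Y = 1/390 - 1*(-96/3890593) = 1/390 + 96/3890593 = 3928033/1517331270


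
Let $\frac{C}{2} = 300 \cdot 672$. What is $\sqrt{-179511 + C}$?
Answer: $\sqrt{223689} \approx 472.96$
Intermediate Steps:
$C = 403200$ ($C = 2 \cdot 300 \cdot 672 = 2 \cdot 201600 = 403200$)
$\sqrt{-179511 + C} = \sqrt{-179511 + 403200} = \sqrt{223689}$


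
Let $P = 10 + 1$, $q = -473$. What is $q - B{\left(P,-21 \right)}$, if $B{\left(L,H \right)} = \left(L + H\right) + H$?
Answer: $-442$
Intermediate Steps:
$P = 11$
$B{\left(L,H \right)} = L + 2 H$ ($B{\left(L,H \right)} = \left(H + L\right) + H = L + 2 H$)
$q - B{\left(P,-21 \right)} = -473 - \left(11 + 2 \left(-21\right)\right) = -473 - \left(11 - 42\right) = -473 - -31 = -473 + 31 = -442$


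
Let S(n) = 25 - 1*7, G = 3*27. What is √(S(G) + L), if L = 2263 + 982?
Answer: √3263 ≈ 57.123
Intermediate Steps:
G = 81
S(n) = 18 (S(n) = 25 - 7 = 18)
L = 3245
√(S(G) + L) = √(18 + 3245) = √3263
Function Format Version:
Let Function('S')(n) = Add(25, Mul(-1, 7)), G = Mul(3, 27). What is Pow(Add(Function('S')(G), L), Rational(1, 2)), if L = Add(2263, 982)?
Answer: Pow(3263, Rational(1, 2)) ≈ 57.123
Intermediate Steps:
G = 81
Function('S')(n) = 18 (Function('S')(n) = Add(25, -7) = 18)
L = 3245
Pow(Add(Function('S')(G), L), Rational(1, 2)) = Pow(Add(18, 3245), Rational(1, 2)) = Pow(3263, Rational(1, 2))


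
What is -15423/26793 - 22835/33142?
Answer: -374322407/295991202 ≈ -1.2646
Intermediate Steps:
-15423/26793 - 22835/33142 = -15423*1/26793 - 22835*1/33142 = -5141/8931 - 22835/33142 = -374322407/295991202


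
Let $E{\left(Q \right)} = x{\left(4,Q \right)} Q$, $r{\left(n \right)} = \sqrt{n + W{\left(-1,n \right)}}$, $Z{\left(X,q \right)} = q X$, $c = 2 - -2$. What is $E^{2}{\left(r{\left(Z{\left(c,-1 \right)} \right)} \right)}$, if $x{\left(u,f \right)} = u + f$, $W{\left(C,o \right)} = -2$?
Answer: $-60 - 48 i \sqrt{6} \approx -60.0 - 117.58 i$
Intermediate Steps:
$c = 4$ ($c = 2 + 2 = 4$)
$Z{\left(X,q \right)} = X q$
$x{\left(u,f \right)} = f + u$
$r{\left(n \right)} = \sqrt{-2 + n}$ ($r{\left(n \right)} = \sqrt{n - 2} = \sqrt{-2 + n}$)
$E{\left(Q \right)} = Q \left(4 + Q\right)$ ($E{\left(Q \right)} = \left(Q + 4\right) Q = \left(4 + Q\right) Q = Q \left(4 + Q\right)$)
$E^{2}{\left(r{\left(Z{\left(c,-1 \right)} \right)} \right)} = \left(\sqrt{-2 + 4 \left(-1\right)} \left(4 + \sqrt{-2 + 4 \left(-1\right)}\right)\right)^{2} = \left(\sqrt{-2 - 4} \left(4 + \sqrt{-2 - 4}\right)\right)^{2} = \left(\sqrt{-6} \left(4 + \sqrt{-6}\right)\right)^{2} = \left(i \sqrt{6} \left(4 + i \sqrt{6}\right)\right)^{2} = - 6 \left(4 + i \sqrt{6}\right)^{2}$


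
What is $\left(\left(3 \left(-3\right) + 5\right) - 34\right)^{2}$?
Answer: $1444$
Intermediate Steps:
$\left(\left(3 \left(-3\right) + 5\right) - 34\right)^{2} = \left(\left(-9 + 5\right) - 34\right)^{2} = \left(-4 - 34\right)^{2} = \left(-38\right)^{2} = 1444$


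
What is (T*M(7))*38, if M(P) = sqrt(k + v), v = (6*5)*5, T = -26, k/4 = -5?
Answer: -988*sqrt(130) ≈ -11265.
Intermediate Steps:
k = -20 (k = 4*(-5) = -20)
v = 150 (v = 30*5 = 150)
M(P) = sqrt(130) (M(P) = sqrt(-20 + 150) = sqrt(130))
(T*M(7))*38 = -26*sqrt(130)*38 = -988*sqrt(130)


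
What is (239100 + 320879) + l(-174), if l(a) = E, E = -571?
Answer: 559408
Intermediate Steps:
l(a) = -571
(239100 + 320879) + l(-174) = (239100 + 320879) - 571 = 559979 - 571 = 559408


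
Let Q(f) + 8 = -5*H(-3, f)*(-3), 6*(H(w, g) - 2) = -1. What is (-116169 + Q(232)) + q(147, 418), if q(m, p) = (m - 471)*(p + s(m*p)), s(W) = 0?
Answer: -503163/2 ≈ -2.5158e+5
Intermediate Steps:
H(w, g) = 11/6 (H(w, g) = 2 + (⅙)*(-1) = 2 - ⅙ = 11/6)
q(m, p) = p*(-471 + m) (q(m, p) = (m - 471)*(p + 0) = (-471 + m)*p = p*(-471 + m))
Q(f) = 39/2 (Q(f) = -8 - 5*11/6*(-3) = -8 - 55/6*(-3) = -8 + 55/2 = 39/2)
(-116169 + Q(232)) + q(147, 418) = (-116169 + 39/2) + 418*(-471 + 147) = -232299/2 + 418*(-324) = -232299/2 - 135432 = -503163/2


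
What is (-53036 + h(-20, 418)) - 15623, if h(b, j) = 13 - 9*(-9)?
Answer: -68565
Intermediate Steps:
h(b, j) = 94 (h(b, j) = 13 + 81 = 94)
(-53036 + h(-20, 418)) - 15623 = (-53036 + 94) - 15623 = -52942 - 15623 = -68565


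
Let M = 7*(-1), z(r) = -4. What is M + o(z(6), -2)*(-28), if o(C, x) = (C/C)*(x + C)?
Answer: 161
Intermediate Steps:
o(C, x) = C + x (o(C, x) = 1*(C + x) = C + x)
M = -7
M + o(z(6), -2)*(-28) = -7 + (-4 - 2)*(-28) = -7 - 6*(-28) = -7 + 168 = 161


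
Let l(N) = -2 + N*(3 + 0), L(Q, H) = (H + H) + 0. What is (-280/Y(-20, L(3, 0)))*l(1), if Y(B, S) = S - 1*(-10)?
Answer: -28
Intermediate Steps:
L(Q, H) = 2*H (L(Q, H) = 2*H + 0 = 2*H)
Y(B, S) = 10 + S (Y(B, S) = S + 10 = 10 + S)
l(N) = -2 + 3*N (l(N) = -2 + N*3 = -2 + 3*N)
(-280/Y(-20, L(3, 0)))*l(1) = (-280/(10 + 2*0))*(-2 + 3*1) = (-280/(10 + 0))*(-2 + 3) = -280/10*1 = -280*⅒*1 = -28*1 = -28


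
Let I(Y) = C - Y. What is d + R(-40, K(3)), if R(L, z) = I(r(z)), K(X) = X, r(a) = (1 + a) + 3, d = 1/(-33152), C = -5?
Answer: -397825/33152 ≈ -12.000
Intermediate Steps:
d = -1/33152 ≈ -3.0164e-5
r(a) = 4 + a
I(Y) = -5 - Y
R(L, z) = -9 - z (R(L, z) = -5 - (4 + z) = -5 + (-4 - z) = -9 - z)
d + R(-40, K(3)) = -1/33152 + (-9 - 1*3) = -1/33152 + (-9 - 3) = -1/33152 - 12 = -397825/33152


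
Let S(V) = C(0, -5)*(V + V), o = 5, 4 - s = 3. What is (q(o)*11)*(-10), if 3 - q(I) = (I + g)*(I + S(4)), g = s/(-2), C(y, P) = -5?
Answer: -17655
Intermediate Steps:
s = 1 (s = 4 - 1*3 = 4 - 3 = 1)
g = -1/2 (g = 1/(-2) = 1*(-1/2) = -1/2 ≈ -0.50000)
S(V) = -10*V (S(V) = -5*(V + V) = -10*V)
q(I) = 3 - (-40 + I)*(-1/2 + I) (q(I) = 3 - (I - 1/2)*(I - 10*4) = 3 - (-1/2 + I)*(I - 40) = 3 - (-1/2 + I)*(-40 + I) = 3 - (-40 + I)*(-1/2 + I))
(q(o)*11)*(-10) = ((-17 - 1*5**2 + (81/2)*5)*11)*(-10) = ((-17 - 1*25 + 405/2)*11)*(-10) = ((-17 - 25 + 405/2)*11)*(-10) = ((321/2)*11)*(-10) = (3531/2)*(-10) = -17655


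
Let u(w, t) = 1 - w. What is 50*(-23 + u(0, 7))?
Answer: -1100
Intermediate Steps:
50*(-23 + u(0, 7)) = 50*(-23 + (1 - 1*0)) = 50*(-23 + (1 + 0)) = 50*(-23 + 1) = 50*(-22) = -1100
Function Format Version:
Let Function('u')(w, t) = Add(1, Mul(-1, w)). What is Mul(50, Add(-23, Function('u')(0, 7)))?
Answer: -1100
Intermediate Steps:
Mul(50, Add(-23, Function('u')(0, 7))) = Mul(50, Add(-23, Add(1, Mul(-1, 0)))) = Mul(50, Add(-23, Add(1, 0))) = Mul(50, Add(-23, 1)) = Mul(50, -22) = -1100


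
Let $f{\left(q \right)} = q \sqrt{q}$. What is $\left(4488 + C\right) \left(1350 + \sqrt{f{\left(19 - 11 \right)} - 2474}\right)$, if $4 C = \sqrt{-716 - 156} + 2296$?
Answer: $\frac{\left(1350 + \sqrt{-2474 + 16 \sqrt{2}}\right) \left(10124 + i \sqrt{218}\right)}{2} \approx 6.8333 \cdot 10^{6} + 2.6059 \cdot 10^{5} i$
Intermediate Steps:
$f{\left(q \right)} = q^{\frac{3}{2}}$
$C = 574 + \frac{i \sqrt{218}}{2}$ ($C = \frac{\sqrt{-716 - 156} + 2296}{4} = \frac{\sqrt{-872} + 2296}{4} = \frac{2 i \sqrt{218} + 2296}{4} = \frac{2296 + 2 i \sqrt{218}}{4} = 574 + \frac{i \sqrt{218}}{2} \approx 574.0 + 7.3824 i$)
$\left(4488 + C\right) \left(1350 + \sqrt{f{\left(19 - 11 \right)} - 2474}\right) = \left(4488 + \left(574 + \frac{i \sqrt{218}}{2}\right)\right) \left(1350 + \sqrt{\left(19 - 11\right)^{\frac{3}{2}} - 2474}\right) = \left(5062 + \frac{i \sqrt{218}}{2}\right) \left(1350 + \sqrt{8^{\frac{3}{2}} - 2474}\right) = \left(5062 + \frac{i \sqrt{218}}{2}\right) \left(1350 + \sqrt{16 \sqrt{2} - 2474}\right) = \left(5062 + \frac{i \sqrt{218}}{2}\right) \left(1350 + \sqrt{-2474 + 16 \sqrt{2}}\right) = \left(1350 + \sqrt{-2474 + 16 \sqrt{2}}\right) \left(5062 + \frac{i \sqrt{218}}{2}\right)$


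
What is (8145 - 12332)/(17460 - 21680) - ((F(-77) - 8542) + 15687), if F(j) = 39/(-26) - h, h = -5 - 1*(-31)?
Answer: -30031663/4220 ≈ -7116.5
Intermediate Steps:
h = 26 (h = -5 + 31 = 26)
F(j) = -55/2 (F(j) = 39/(-26) - 1*26 = 39*(-1/26) - 26 = -3/2 - 26 = -55/2)
(8145 - 12332)/(17460 - 21680) - ((F(-77) - 8542) + 15687) = (8145 - 12332)/(17460 - 21680) - ((-55/2 - 8542) + 15687) = -4187/(-4220) - (-17139/2 + 15687) = -4187*(-1/4220) - 1*14235/2 = 4187/4220 - 14235/2 = -30031663/4220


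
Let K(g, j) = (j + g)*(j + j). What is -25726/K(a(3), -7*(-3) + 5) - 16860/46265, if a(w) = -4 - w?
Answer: -6351953/240578 ≈ -26.403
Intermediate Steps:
K(g, j) = 2*j*(g + j) (K(g, j) = (g + j)*(2*j) = 2*j*(g + j))
-25726/K(a(3), -7*(-3) + 5) - 16860/46265 = -25726*1/(2*(-7*(-3) + 5)*((-4 - 1*3) + (-7*(-3) + 5))) - 16860/46265 = -25726*1/(2*(21 + 5)*((-4 - 3) + (21 + 5))) - 16860*1/46265 = -25726*1/(52*(-7 + 26)) - 3372/9253 = -25726/(2*26*19) - 3372/9253 = -25726/988 - 3372/9253 = -25726*1/988 - 3372/9253 = -677/26 - 3372/9253 = -6351953/240578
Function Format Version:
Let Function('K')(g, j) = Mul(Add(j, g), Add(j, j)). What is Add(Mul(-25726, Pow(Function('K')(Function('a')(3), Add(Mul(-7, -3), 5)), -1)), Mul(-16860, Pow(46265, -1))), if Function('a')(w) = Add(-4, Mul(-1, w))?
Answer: Rational(-6351953, 240578) ≈ -26.403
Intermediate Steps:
Function('K')(g, j) = Mul(2, j, Add(g, j)) (Function('K')(g, j) = Mul(Add(g, j), Mul(2, j)) = Mul(2, j, Add(g, j)))
Add(Mul(-25726, Pow(Function('K')(Function('a')(3), Add(Mul(-7, -3), 5)), -1)), Mul(-16860, Pow(46265, -1))) = Add(Mul(-25726, Pow(Mul(2, Add(Mul(-7, -3), 5), Add(Add(-4, Mul(-1, 3)), Add(Mul(-7, -3), 5))), -1)), Mul(-16860, Pow(46265, -1))) = Add(Mul(-25726, Pow(Mul(2, Add(21, 5), Add(Add(-4, -3), Add(21, 5))), -1)), Mul(-16860, Rational(1, 46265))) = Add(Mul(-25726, Pow(Mul(2, 26, Add(-7, 26)), -1)), Rational(-3372, 9253)) = Add(Mul(-25726, Pow(Mul(2, 26, 19), -1)), Rational(-3372, 9253)) = Add(Mul(-25726, Pow(988, -1)), Rational(-3372, 9253)) = Add(Mul(-25726, Rational(1, 988)), Rational(-3372, 9253)) = Add(Rational(-677, 26), Rational(-3372, 9253)) = Rational(-6351953, 240578)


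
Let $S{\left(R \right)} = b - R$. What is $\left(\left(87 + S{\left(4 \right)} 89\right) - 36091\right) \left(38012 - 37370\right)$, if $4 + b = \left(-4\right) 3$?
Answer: $-24257328$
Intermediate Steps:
$b = -16$ ($b = -4 - 12 = -16$)
$S{\left(R \right)} = -16 - R$
$\left(\left(87 + S{\left(4 \right)} 89\right) - 36091\right) \left(38012 - 37370\right) = \left(\left(87 + \left(-16 - 4\right) 89\right) - 36091\right) \left(38012 - 37370\right) = \left(\left(87 + \left(-16 - 4\right) 89\right) - 36091\right) 642 = \left(\left(87 - 1780\right) - 36091\right) 642 = \left(-1693 - 36091\right) 642 = \left(-37784\right) 642 = -24257328$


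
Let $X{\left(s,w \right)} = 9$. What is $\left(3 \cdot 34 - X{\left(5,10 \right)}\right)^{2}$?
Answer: $8649$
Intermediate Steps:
$\left(3 \cdot 34 - X{\left(5,10 \right)}\right)^{2} = \left(3 \cdot 34 - 9\right)^{2} = \left(102 - 9\right)^{2} = 93^{2} = 8649$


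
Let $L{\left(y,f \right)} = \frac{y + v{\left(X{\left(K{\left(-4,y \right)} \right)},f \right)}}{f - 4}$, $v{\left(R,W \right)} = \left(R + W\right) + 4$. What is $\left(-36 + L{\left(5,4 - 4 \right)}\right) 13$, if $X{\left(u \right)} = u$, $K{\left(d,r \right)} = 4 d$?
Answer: $- \frac{1781}{4} \approx -445.25$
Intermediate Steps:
$v{\left(R,W \right)} = 4 + R + W$
$L{\left(y,f \right)} = \frac{-12 + f + y}{-4 + f}$ ($L{\left(y,f \right)} = \frac{y + \left(4 + 4 \left(-4\right) + f\right)}{f - 4} = \frac{y + \left(4 - 16 + f\right)}{-4 + f} = \frac{y + \left(-12 + f\right)}{-4 + f} = \frac{-12 + f + y}{-4 + f}$)
$\left(-36 + L{\left(5,4 - 4 \right)}\right) 13 = \left(-36 + \frac{-12 + \left(4 - 4\right) + 5}{-4 + \left(4 - 4\right)}\right) 13 = \left(-36 + \frac{-12 + 0 + 5}{-4 + 0}\right) 13 = \left(-36 + \frac{1}{-4} \left(-7\right)\right) 13 = \left(-36 - - \frac{7}{4}\right) 13 = \left(-36 + \frac{7}{4}\right) 13 = \left(- \frac{137}{4}\right) 13 = - \frac{1781}{4}$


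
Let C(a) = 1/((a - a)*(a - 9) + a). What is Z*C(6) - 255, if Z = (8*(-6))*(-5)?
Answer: -215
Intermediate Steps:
C(a) = 1/a (C(a) = 1/(0*(-9 + a) + a) = 1/(0 + a) = 1/a)
Z = 240 (Z = -48*(-5) = 240)
Z*C(6) - 255 = 240/6 - 255 = 240*(1/6) - 255 = 40 - 255 = -215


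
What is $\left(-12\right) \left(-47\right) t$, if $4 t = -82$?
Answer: $-11562$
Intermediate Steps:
$t = - \frac{41}{2}$ ($t = \frac{1}{4} \left(-82\right) = - \frac{41}{2} \approx -20.5$)
$\left(-12\right) \left(-47\right) t = \left(-12\right) \left(-47\right) \left(- \frac{41}{2}\right) = 564 \left(- \frac{41}{2}\right) = -11562$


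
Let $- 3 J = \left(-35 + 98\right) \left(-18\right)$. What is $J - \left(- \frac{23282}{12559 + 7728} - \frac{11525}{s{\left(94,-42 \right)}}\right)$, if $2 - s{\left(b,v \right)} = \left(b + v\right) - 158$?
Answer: $\frac{1064518619}{2190996} \approx 485.86$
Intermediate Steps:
$s{\left(b,v \right)} = 160 - b - v$ ($s{\left(b,v \right)} = 2 - \left(\left(b + v\right) - 158\right) = 2 - \left(-158 + b + v\right) = 160 - b - v$)
$J = 378$ ($J = - \frac{\left(-35 + 98\right) \left(-18\right)}{3} = - \frac{63 \left(-18\right)}{3} = \left(- \frac{1}{3}\right) \left(-1134\right) = 378$)
$J - \left(- \frac{23282}{12559 + 7728} - \frac{11525}{s{\left(94,-42 \right)}}\right) = 378 - \left(- \frac{23282}{12559 + 7728} - \frac{11525}{160 - 94 - -42}\right) = 378 - \left(- \frac{23282}{20287} - \frac{11525}{160 - 94 + 42}\right) = 378 - \left(\left(-23282\right) \frac{1}{20287} - \frac{11525}{108}\right) = 378 - \left(- \frac{23282}{20287} - \frac{11525}{108}\right) = 378 - - \frac{236322131}{2190996} = 378 + \frac{236322131}{2190996} = \frac{1064518619}{2190996}$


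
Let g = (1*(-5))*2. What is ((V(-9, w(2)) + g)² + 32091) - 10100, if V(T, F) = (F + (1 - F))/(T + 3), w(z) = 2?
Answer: 795397/36 ≈ 22094.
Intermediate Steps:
g = -10 (g = -5*2 = -10)
V(T, F) = 1/(3 + T)
((V(-9, w(2)) + g)² + 32091) - 10100 = ((1/(3 - 9) - 10)² + 32091) - 10100 = ((1/(-6) - 10)² + 32091) - 10100 = ((-⅙ - 10)² + 32091) - 10100 = ((-61/6)² + 32091) - 10100 = (3721/36 + 32091) - 10100 = 1158997/36 - 10100 = 795397/36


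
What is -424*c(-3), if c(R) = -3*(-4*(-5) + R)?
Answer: 21624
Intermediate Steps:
c(R) = -60 - 3*R (c(R) = -3*(20 + R) = -60 - 3*R)
-424*c(-3) = -424*(-60 - 3*(-3)) = -424*(-60 + 9) = -424*(-51) = 21624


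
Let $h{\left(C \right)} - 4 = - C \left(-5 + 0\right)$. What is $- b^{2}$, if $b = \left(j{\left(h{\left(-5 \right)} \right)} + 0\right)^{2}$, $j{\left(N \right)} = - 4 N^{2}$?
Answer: $-9682651996416$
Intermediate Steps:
$h{\left(C \right)} = 4 + 5 C$ ($h{\left(C \right)} = 4 + - C \left(-5 + 0\right) = 4 + - C \left(-5\right) = 4 + 5 C$)
$b = 3111696$ ($b = \left(- 4 \left(4 + 5 \left(-5\right)\right)^{2} + 0\right)^{2} = \left(- 4 \left(4 - 25\right)^{2} + 0\right)^{2} = \left(- 4 \left(-21\right)^{2} + 0\right)^{2} = \left(\left(-4\right) 441 + 0\right)^{2} = \left(-1764 + 0\right)^{2} = \left(-1764\right)^{2} = 3111696$)
$- b^{2} = - 3111696^{2} = \left(-1\right) 9682651996416 = -9682651996416$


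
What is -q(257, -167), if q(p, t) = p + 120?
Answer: -377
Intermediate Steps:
q(p, t) = 120 + p
-q(257, -167) = -(120 + 257) = -1*377 = -377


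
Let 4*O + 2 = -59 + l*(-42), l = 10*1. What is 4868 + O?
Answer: 18991/4 ≈ 4747.8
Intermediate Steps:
l = 10
O = -481/4 (O = -½ + (-59 + 10*(-42))/4 = -½ + (-59 - 420)/4 = -½ + (¼)*(-479) = -½ - 479/4 = -481/4 ≈ -120.25)
4868 + O = 4868 - 481/4 = 18991/4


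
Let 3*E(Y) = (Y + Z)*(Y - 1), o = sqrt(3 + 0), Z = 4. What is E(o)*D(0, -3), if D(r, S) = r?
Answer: 0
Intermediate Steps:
o = sqrt(3) ≈ 1.7320
E(Y) = (-1 + Y)*(4 + Y)/3 (E(Y) = ((Y + 4)*(Y - 1))/3 = ((4 + Y)*(-1 + Y))/3 = ((-1 + Y)*(4 + Y))/3 = (-1 + Y)*(4 + Y)/3)
E(o)*D(0, -3) = (-4/3 + sqrt(3) + (sqrt(3))**2/3)*0 = (-4/3 + sqrt(3) + (1/3)*3)*0 = (-4/3 + sqrt(3) + 1)*0 = (-1/3 + sqrt(3))*0 = 0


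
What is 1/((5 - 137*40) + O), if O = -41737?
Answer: -1/47212 ≈ -2.1181e-5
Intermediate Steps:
1/((5 - 137*40) + O) = 1/((5 - 137*40) - 41737) = 1/((5 - 5480) - 41737) = 1/(-5475 - 41737) = 1/(-47212) = -1/47212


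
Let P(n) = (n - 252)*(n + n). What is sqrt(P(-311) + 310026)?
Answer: 2*sqrt(165053) ≈ 812.53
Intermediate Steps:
P(n) = 2*n*(-252 + n) (P(n) = (-252 + n)*(2*n) = 2*n*(-252 + n))
sqrt(P(-311) + 310026) = sqrt(2*(-311)*(-252 - 311) + 310026) = sqrt(2*(-311)*(-563) + 310026) = sqrt(350186 + 310026) = sqrt(660212) = 2*sqrt(165053)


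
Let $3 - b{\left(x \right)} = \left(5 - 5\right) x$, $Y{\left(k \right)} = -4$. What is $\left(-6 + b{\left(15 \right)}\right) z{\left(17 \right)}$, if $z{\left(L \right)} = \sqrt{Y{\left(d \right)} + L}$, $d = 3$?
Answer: $- 3 \sqrt{13} \approx -10.817$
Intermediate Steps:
$z{\left(L \right)} = \sqrt{-4 + L}$
$b{\left(x \right)} = 3$ ($b{\left(x \right)} = 3 - \left(5 - 5\right) x = 3 - 0 x = 3 - 0 = 3 + 0 = 3$)
$\left(-6 + b{\left(15 \right)}\right) z{\left(17 \right)} = \left(-6 + 3\right) \sqrt{-4 + 17} = - 3 \sqrt{13}$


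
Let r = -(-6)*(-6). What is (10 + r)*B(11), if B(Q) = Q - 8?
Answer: -78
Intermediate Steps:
B(Q) = -8 + Q
r = -36 (r = -1*36 = -36)
(10 + r)*B(11) = (10 - 36)*(-8 + 11) = -26*3 = -78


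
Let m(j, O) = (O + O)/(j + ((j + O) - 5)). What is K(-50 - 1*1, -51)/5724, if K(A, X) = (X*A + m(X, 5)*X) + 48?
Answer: 1327/2862 ≈ 0.46366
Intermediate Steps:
m(j, O) = 2*O/(-5 + O + 2*j) (m(j, O) = (2*O)/(j + ((O + j) - 5)) = (2*O)/(j + (-5 + O + j)) = (2*O)/(-5 + O + 2*j) = 2*O/(-5 + O + 2*j))
K(A, X) = 53 + A*X (K(A, X) = (X*A + (2*5/(-5 + 5 + 2*X))*X) + 48 = (A*X + (2*5/(2*X))*X) + 48 = (A*X + (2*5*(1/(2*X)))*X) + 48 = (A*X + (5/X)*X) + 48 = (A*X + 5) + 48 = (5 + A*X) + 48 = 53 + A*X)
K(-50 - 1*1, -51)/5724 = (53 + (-50 - 1*1)*(-51))/5724 = (53 + (-50 - 1)*(-51))*(1/5724) = (53 - 51*(-51))*(1/5724) = (53 + 2601)*(1/5724) = 2654*(1/5724) = 1327/2862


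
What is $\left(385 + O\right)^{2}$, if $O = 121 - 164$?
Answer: $116964$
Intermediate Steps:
$O = -43$
$\left(385 + O\right)^{2} = \left(385 - 43\right)^{2} = 342^{2} = 116964$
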